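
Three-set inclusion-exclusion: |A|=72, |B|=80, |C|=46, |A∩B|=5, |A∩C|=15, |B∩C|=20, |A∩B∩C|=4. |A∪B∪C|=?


|A∪B∪C| = |A|+|B|+|C| - |A∩B|-|A∩C|-|B∩C| + |A∩B∩C|
= 72+80+46 - 5-15-20 + 4
= 198 - 40 + 4
= 162

|A ∪ B ∪ C| = 162


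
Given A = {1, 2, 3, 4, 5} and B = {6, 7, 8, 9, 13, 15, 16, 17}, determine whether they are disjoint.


Disjoint means A ∩ B = ∅.
A ∩ B = ∅
A ∩ B = ∅, so A and B are disjoint.

Yes, A and B are disjoint


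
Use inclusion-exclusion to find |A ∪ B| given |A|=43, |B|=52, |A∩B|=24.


|A ∪ B| = |A| + |B| - |A ∩ B|
= 43 + 52 - 24
= 71

|A ∪ B| = 71


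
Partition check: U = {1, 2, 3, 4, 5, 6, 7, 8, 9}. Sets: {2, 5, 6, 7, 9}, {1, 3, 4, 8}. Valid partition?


A partition requires: (1) non-empty parts, (2) pairwise disjoint, (3) union = U
Parts: {2, 5, 6, 7, 9}, {1, 3, 4, 8}
Union of parts: {1, 2, 3, 4, 5, 6, 7, 8, 9}
U = {1, 2, 3, 4, 5, 6, 7, 8, 9}
All non-empty? True
Pairwise disjoint? True
Covers U? True

Yes, valid partition


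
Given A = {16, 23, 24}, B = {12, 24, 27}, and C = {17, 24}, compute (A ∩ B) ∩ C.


A ∩ B = {24}
(A ∩ B) ∩ C = {24}

A ∩ B ∩ C = {24}


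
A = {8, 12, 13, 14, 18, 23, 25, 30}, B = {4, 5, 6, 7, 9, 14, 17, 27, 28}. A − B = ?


A \ B = elements in A but not in B
A = {8, 12, 13, 14, 18, 23, 25, 30}
B = {4, 5, 6, 7, 9, 14, 17, 27, 28}
Remove from A any elements in B
A \ B = {8, 12, 13, 18, 23, 25, 30}

A \ B = {8, 12, 13, 18, 23, 25, 30}


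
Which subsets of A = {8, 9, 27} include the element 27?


A subset of A contains 27 iff the remaining 2 elements form any subset of A \ {27}.
Count: 2^(n-1) = 2^2 = 4
Subsets containing 27: {27}, {8, 27}, {9, 27}, {8, 9, 27}

Subsets containing 27 (4 total): {27}, {8, 27}, {9, 27}, {8, 9, 27}


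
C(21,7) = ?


C(n,k) = n! / (k!(n-k)!)
C(21,7) = 21! / (7!14!)
= 116280

C(21,7) = 116280


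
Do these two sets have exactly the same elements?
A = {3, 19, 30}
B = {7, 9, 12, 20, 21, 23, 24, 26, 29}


Two sets are equal iff they have exactly the same elements.
A = {3, 19, 30}
B = {7, 9, 12, 20, 21, 23, 24, 26, 29}
Differences: {3, 7, 9, 12, 19, 20, 21, 23, 24, 26, 29, 30}
A ≠ B

No, A ≠ B


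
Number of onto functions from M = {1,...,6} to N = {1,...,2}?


n = |M| = 6, k = |N| = 2. Surjections via inclusion-exclusion:
S(n,k) = Σ(-1)^i × C(k,i) × (k-i)^n, i=0 to k
i=0: (-1)^0×C(2,0)×2^6 = 64
i=1: (-1)^1×C(2,1)×1^6 = -2
i=2: (-1)^2×C(2,2)×0^6 = 0
Total = 62

Number of surjections = 62


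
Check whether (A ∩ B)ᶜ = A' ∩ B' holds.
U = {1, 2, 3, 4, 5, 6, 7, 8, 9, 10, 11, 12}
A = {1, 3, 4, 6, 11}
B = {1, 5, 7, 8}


LHS: A ∩ B = {1}
(A ∩ B)' = U \ (A ∩ B) = {2, 3, 4, 5, 6, 7, 8, 9, 10, 11, 12}
A' = {2, 5, 7, 8, 9, 10, 12}, B' = {2, 3, 4, 6, 9, 10, 11, 12}
Claimed RHS: A' ∩ B' = {2, 9, 10, 12}
Identity is INVALID: LHS = {2, 3, 4, 5, 6, 7, 8, 9, 10, 11, 12} but the RHS claimed here equals {2, 9, 10, 12}. The correct form is (A ∩ B)' = A' ∪ B'.

Identity is invalid: (A ∩ B)' = {2, 3, 4, 5, 6, 7, 8, 9, 10, 11, 12} but A' ∩ B' = {2, 9, 10, 12}. The correct De Morgan law is (A ∩ B)' = A' ∪ B'.


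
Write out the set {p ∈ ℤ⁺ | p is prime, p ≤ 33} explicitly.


Checking each candidate:
Condition: primes ≤ 33
Result = {2, 3, 5, 7, 11, 13, 17, 19, 23, 29, 31}

{2, 3, 5, 7, 11, 13, 17, 19, 23, 29, 31}


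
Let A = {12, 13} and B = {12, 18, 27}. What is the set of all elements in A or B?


A ∪ B = all elements in A or B (or both)
A = {12, 13}
B = {12, 18, 27}
A ∪ B = {12, 13, 18, 27}

A ∪ B = {12, 13, 18, 27}


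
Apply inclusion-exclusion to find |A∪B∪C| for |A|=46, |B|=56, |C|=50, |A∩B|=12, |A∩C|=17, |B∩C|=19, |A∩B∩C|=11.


|A∪B∪C| = |A|+|B|+|C| - |A∩B|-|A∩C|-|B∩C| + |A∩B∩C|
= 46+56+50 - 12-17-19 + 11
= 152 - 48 + 11
= 115

|A ∪ B ∪ C| = 115


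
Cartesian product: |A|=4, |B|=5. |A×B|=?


|A × B| = |A| × |B|
= 4 × 5
= 20

|A × B| = 20


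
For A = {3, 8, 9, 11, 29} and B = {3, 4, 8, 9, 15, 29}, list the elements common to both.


A ∩ B = elements in both A and B
A = {3, 8, 9, 11, 29}
B = {3, 4, 8, 9, 15, 29}
A ∩ B = {3, 8, 9, 29}

A ∩ B = {3, 8, 9, 29}


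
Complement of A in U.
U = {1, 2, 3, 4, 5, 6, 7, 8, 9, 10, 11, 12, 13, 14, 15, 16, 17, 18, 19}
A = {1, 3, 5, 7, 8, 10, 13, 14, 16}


Aᶜ = U \ A = elements in U but not in A
U = {1, 2, 3, 4, 5, 6, 7, 8, 9, 10, 11, 12, 13, 14, 15, 16, 17, 18, 19}
A = {1, 3, 5, 7, 8, 10, 13, 14, 16}
Aᶜ = {2, 4, 6, 9, 11, 12, 15, 17, 18, 19}

Aᶜ = {2, 4, 6, 9, 11, 12, 15, 17, 18, 19}


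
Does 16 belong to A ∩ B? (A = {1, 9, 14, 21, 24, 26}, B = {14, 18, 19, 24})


A = {1, 9, 14, 21, 24, 26}, B = {14, 18, 19, 24}
A ∩ B = elements in both A and B
A ∩ B = {14, 24}
Checking if 16 ∈ A ∩ B
16 is not in A ∩ B → False

16 ∉ A ∩ B


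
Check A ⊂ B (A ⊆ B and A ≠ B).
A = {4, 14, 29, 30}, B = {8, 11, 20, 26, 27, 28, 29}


A ⊂ B requires: A ⊆ B AND A ≠ B.
A ⊆ B? No
A ⊄ B, so A is not a proper subset.

No, A is not a proper subset of B


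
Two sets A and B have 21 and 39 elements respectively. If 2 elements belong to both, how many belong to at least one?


|A ∪ B| = |A| + |B| - |A ∩ B|
= 21 + 39 - 2
= 58

|A ∪ B| = 58


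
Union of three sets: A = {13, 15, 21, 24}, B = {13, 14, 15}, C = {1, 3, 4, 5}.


A ∪ B = {13, 14, 15, 21, 24}
(A ∪ B) ∪ C = {1, 3, 4, 5, 13, 14, 15, 21, 24}

A ∪ B ∪ C = {1, 3, 4, 5, 13, 14, 15, 21, 24}


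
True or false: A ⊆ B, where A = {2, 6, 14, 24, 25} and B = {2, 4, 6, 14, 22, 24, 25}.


A ⊆ B means every element of A is in B.
All elements of A are in B.
So A ⊆ B.

Yes, A ⊆ B


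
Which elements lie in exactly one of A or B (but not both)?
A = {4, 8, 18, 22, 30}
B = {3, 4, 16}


A △ B = (A \ B) ∪ (B \ A) = elements in exactly one of A or B
A \ B = {8, 18, 22, 30}
B \ A = {3, 16}
A △ B = {3, 8, 16, 18, 22, 30}

A △ B = {3, 8, 16, 18, 22, 30}


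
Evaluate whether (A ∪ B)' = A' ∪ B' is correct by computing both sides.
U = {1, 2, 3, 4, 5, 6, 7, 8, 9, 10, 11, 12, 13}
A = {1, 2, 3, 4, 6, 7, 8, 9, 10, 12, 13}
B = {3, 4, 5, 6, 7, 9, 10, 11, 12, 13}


LHS: A ∪ B = {1, 2, 3, 4, 5, 6, 7, 8, 9, 10, 11, 12, 13}
(A ∪ B)' = U \ (A ∪ B) = ∅
A' = {5, 11}, B' = {1, 2, 8}
Claimed RHS: A' ∪ B' = {1, 2, 5, 8, 11}
Identity is INVALID: LHS = ∅ but the RHS claimed here equals {1, 2, 5, 8, 11}. The correct form is (A ∪ B)' = A' ∩ B'.

Identity is invalid: (A ∪ B)' = ∅ but A' ∪ B' = {1, 2, 5, 8, 11}. The correct De Morgan law is (A ∪ B)' = A' ∩ B'.


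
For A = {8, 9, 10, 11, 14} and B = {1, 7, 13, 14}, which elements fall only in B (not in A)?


A = {8, 9, 10, 11, 14}
B = {1, 7, 13, 14}
Region: only in B (not in A)
Elements: {1, 7, 13}

Elements only in B (not in A): {1, 7, 13}


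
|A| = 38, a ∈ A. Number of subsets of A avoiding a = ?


Subsets of A avoiding a are subsets of A \ {a}, which has 37 elements.
Count = 2^(n-1) = 2^37
= 137438953472

Number of subsets avoiding a = 137438953472


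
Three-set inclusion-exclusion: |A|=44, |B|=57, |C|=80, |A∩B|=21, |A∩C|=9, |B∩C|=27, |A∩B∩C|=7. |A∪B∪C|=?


|A∪B∪C| = |A|+|B|+|C| - |A∩B|-|A∩C|-|B∩C| + |A∩B∩C|
= 44+57+80 - 21-9-27 + 7
= 181 - 57 + 7
= 131

|A ∪ B ∪ C| = 131


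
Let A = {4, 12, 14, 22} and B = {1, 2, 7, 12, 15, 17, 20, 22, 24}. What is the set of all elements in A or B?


A ∪ B = all elements in A or B (or both)
A = {4, 12, 14, 22}
B = {1, 2, 7, 12, 15, 17, 20, 22, 24}
A ∪ B = {1, 2, 4, 7, 12, 14, 15, 17, 20, 22, 24}

A ∪ B = {1, 2, 4, 7, 12, 14, 15, 17, 20, 22, 24}


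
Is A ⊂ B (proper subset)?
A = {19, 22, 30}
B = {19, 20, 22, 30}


A ⊂ B requires: A ⊆ B AND A ≠ B.
A ⊆ B? Yes
A = B? No
A ⊂ B: Yes (A is a proper subset of B)

Yes, A ⊂ B


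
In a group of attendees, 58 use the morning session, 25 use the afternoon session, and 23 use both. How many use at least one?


|A ∪ B| = |A| + |B| - |A ∩ B|
= 58 + 25 - 23
= 60

|A ∪ B| = 60


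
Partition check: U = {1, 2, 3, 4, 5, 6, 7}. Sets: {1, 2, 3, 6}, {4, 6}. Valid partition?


A partition requires: (1) non-empty parts, (2) pairwise disjoint, (3) union = U
Parts: {1, 2, 3, 6}, {4, 6}
Union of parts: {1, 2, 3, 4, 6}
U = {1, 2, 3, 4, 5, 6, 7}
All non-empty? True
Pairwise disjoint? False
Covers U? False

No, not a valid partition


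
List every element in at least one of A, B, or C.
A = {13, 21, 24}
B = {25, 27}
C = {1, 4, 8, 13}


A ∪ B = {13, 21, 24, 25, 27}
(A ∪ B) ∪ C = {1, 4, 8, 13, 21, 24, 25, 27}

A ∪ B ∪ C = {1, 4, 8, 13, 21, 24, 25, 27}


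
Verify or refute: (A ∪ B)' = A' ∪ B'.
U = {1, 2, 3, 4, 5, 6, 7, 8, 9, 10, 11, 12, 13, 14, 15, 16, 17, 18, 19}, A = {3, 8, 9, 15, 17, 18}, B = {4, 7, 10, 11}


LHS: A ∪ B = {3, 4, 7, 8, 9, 10, 11, 15, 17, 18}
(A ∪ B)' = U \ (A ∪ B) = {1, 2, 5, 6, 12, 13, 14, 16, 19}
A' = {1, 2, 4, 5, 6, 7, 10, 11, 12, 13, 14, 16, 19}, B' = {1, 2, 3, 5, 6, 8, 9, 12, 13, 14, 15, 16, 17, 18, 19}
Claimed RHS: A' ∪ B' = {1, 2, 3, 4, 5, 6, 7, 8, 9, 10, 11, 12, 13, 14, 15, 16, 17, 18, 19}
Identity is INVALID: LHS = {1, 2, 5, 6, 12, 13, 14, 16, 19} but the RHS claimed here equals {1, 2, 3, 4, 5, 6, 7, 8, 9, 10, 11, 12, 13, 14, 15, 16, 17, 18, 19}. The correct form is (A ∪ B)' = A' ∩ B'.

Identity is invalid: (A ∪ B)' = {1, 2, 5, 6, 12, 13, 14, 16, 19} but A' ∪ B' = {1, 2, 3, 4, 5, 6, 7, 8, 9, 10, 11, 12, 13, 14, 15, 16, 17, 18, 19}. The correct De Morgan law is (A ∪ B)' = A' ∩ B'.


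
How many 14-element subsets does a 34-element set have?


C(n,k) = n! / (k!(n-k)!)
C(34,14) = 34! / (14!20!)
= 1391975640

C(34,14) = 1391975640


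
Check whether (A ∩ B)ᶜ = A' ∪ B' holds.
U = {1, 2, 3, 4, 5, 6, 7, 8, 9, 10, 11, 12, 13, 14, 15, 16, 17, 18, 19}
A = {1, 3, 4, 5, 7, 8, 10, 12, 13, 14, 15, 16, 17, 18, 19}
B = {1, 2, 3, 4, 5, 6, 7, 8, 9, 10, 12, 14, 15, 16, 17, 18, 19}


LHS: A ∩ B = {1, 3, 4, 5, 7, 8, 10, 12, 14, 15, 16, 17, 18, 19}
(A ∩ B)' = U \ (A ∩ B) = {2, 6, 9, 11, 13}
A' = {2, 6, 9, 11}, B' = {11, 13}
Claimed RHS: A' ∪ B' = {2, 6, 9, 11, 13}
Identity is VALID: LHS = RHS = {2, 6, 9, 11, 13} ✓

Identity is valid. (A ∩ B)' = A' ∪ B' = {2, 6, 9, 11, 13}


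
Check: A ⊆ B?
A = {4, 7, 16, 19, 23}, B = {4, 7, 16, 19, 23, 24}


A ⊆ B means every element of A is in B.
All elements of A are in B.
So A ⊆ B.

Yes, A ⊆ B


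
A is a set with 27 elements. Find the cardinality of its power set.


Number of subsets = 2^n
= 2^27
= 134217728

|P(A)| = 134217728


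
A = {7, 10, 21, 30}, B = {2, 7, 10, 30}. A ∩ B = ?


A ∩ B = elements in both A and B
A = {7, 10, 21, 30}
B = {2, 7, 10, 30}
A ∩ B = {7, 10, 30}

A ∩ B = {7, 10, 30}


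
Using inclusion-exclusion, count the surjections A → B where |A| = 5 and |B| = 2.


n = |A| = 5, k = |B| = 2. Surjections via inclusion-exclusion:
S(n,k) = Σ(-1)^i × C(k,i) × (k-i)^n, i=0 to k
i=0: (-1)^0×C(2,0)×2^5 = 32
i=1: (-1)^1×C(2,1)×1^5 = -2
i=2: (-1)^2×C(2,2)×0^5 = 0
Total = 30

Number of surjections = 30


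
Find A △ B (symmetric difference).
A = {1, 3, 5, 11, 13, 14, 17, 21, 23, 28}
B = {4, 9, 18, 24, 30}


A △ B = (A \ B) ∪ (B \ A) = elements in exactly one of A or B
A \ B = {1, 3, 5, 11, 13, 14, 17, 21, 23, 28}
B \ A = {4, 9, 18, 24, 30}
A △ B = {1, 3, 4, 5, 9, 11, 13, 14, 17, 18, 21, 23, 24, 28, 30}

A △ B = {1, 3, 4, 5, 9, 11, 13, 14, 17, 18, 21, 23, 24, 28, 30}


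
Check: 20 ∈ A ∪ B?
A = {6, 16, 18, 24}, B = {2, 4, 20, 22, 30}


A = {6, 16, 18, 24}, B = {2, 4, 20, 22, 30}
A ∪ B = all elements in A or B
A ∪ B = {2, 4, 6, 16, 18, 20, 22, 24, 30}
Checking if 20 ∈ A ∪ B
20 is in A ∪ B → True

20 ∈ A ∪ B


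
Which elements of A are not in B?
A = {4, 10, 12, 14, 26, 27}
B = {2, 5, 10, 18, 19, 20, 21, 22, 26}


A \ B = elements in A but not in B
A = {4, 10, 12, 14, 26, 27}
B = {2, 5, 10, 18, 19, 20, 21, 22, 26}
Remove from A any elements in B
A \ B = {4, 12, 14, 27}

A \ B = {4, 12, 14, 27}


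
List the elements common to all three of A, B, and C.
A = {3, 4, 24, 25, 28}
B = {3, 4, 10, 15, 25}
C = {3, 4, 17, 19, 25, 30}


A ∩ B = {3, 4, 25}
(A ∩ B) ∩ C = {3, 4, 25}

A ∩ B ∩ C = {3, 4, 25}


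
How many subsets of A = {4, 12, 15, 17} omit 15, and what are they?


A subset of A that omits 15 is a subset of A \ {15}, so there are 2^(n-1) = 2^3 = 8 of them.
Subsets excluding 15: ∅, {4}, {12}, {17}, {4, 12}, {4, 17}, {12, 17}, {4, 12, 17}

Subsets excluding 15 (8 total): ∅, {4}, {12}, {17}, {4, 12}, {4, 17}, {12, 17}, {4, 12, 17}


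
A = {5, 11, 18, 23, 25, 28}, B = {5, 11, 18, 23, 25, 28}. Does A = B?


Two sets are equal iff they have exactly the same elements.
A = {5, 11, 18, 23, 25, 28}
B = {5, 11, 18, 23, 25, 28}
Same elements → A = B

Yes, A = B


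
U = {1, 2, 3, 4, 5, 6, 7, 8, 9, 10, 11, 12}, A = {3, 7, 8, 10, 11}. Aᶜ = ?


Aᶜ = U \ A = elements in U but not in A
U = {1, 2, 3, 4, 5, 6, 7, 8, 9, 10, 11, 12}
A = {3, 7, 8, 10, 11}
Aᶜ = {1, 2, 4, 5, 6, 9, 12}

Aᶜ = {1, 2, 4, 5, 6, 9, 12}


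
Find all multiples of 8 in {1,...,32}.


Checking each candidate:
Condition: multiples of 8 in {1,...,32}
Result = {8, 16, 24, 32}

{8, 16, 24, 32}


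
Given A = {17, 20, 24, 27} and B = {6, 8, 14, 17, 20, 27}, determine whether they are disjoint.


Disjoint means A ∩ B = ∅.
A ∩ B = {17, 20, 27}
A ∩ B ≠ ∅, so A and B are NOT disjoint.

No, A and B are not disjoint (A ∩ B = {17, 20, 27})


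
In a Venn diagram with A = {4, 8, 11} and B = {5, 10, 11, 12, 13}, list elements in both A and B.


A = {4, 8, 11}
B = {5, 10, 11, 12, 13}
Region: in both A and B
Elements: {11}

Elements in both A and B: {11}


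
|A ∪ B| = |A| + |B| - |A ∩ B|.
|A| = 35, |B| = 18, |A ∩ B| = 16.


|A ∪ B| = |A| + |B| - |A ∩ B|
= 35 + 18 - 16
= 37

|A ∪ B| = 37


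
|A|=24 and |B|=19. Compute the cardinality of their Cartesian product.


|A × B| = |A| × |B|
= 24 × 19
= 456

|A × B| = 456


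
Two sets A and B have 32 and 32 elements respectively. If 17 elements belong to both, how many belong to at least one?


|A ∪ B| = |A| + |B| - |A ∩ B|
= 32 + 32 - 17
= 47

|A ∪ B| = 47


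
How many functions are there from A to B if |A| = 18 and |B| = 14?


Each of |A| = 18 inputs maps to any of |B| = 14 outputs.
# functions = |B|^|A| = 14^18
= 426878854210636742656

Number of functions = 426878854210636742656


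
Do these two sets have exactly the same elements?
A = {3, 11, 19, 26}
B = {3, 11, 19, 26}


Two sets are equal iff they have exactly the same elements.
A = {3, 11, 19, 26}
B = {3, 11, 19, 26}
Same elements → A = B

Yes, A = B


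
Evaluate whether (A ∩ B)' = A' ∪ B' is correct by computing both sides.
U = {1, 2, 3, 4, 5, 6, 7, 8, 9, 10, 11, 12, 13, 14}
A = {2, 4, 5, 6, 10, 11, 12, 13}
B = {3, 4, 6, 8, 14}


LHS: A ∩ B = {4, 6}
(A ∩ B)' = U \ (A ∩ B) = {1, 2, 3, 5, 7, 8, 9, 10, 11, 12, 13, 14}
A' = {1, 3, 7, 8, 9, 14}, B' = {1, 2, 5, 7, 9, 10, 11, 12, 13}
Claimed RHS: A' ∪ B' = {1, 2, 3, 5, 7, 8, 9, 10, 11, 12, 13, 14}
Identity is VALID: LHS = RHS = {1, 2, 3, 5, 7, 8, 9, 10, 11, 12, 13, 14} ✓

Identity is valid. (A ∩ B)' = A' ∪ B' = {1, 2, 3, 5, 7, 8, 9, 10, 11, 12, 13, 14}


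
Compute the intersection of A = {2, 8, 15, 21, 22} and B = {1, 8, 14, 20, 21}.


A ∩ B = elements in both A and B
A = {2, 8, 15, 21, 22}
B = {1, 8, 14, 20, 21}
A ∩ B = {8, 21}

A ∩ B = {8, 21}


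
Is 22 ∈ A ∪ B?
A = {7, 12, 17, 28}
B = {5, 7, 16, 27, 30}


A = {7, 12, 17, 28}, B = {5, 7, 16, 27, 30}
A ∪ B = all elements in A or B
A ∪ B = {5, 7, 12, 16, 17, 27, 28, 30}
Checking if 22 ∈ A ∪ B
22 is not in A ∪ B → False

22 ∉ A ∪ B


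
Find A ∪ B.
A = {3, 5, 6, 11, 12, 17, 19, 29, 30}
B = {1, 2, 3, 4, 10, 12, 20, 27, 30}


A ∪ B = all elements in A or B (or both)
A = {3, 5, 6, 11, 12, 17, 19, 29, 30}
B = {1, 2, 3, 4, 10, 12, 20, 27, 30}
A ∪ B = {1, 2, 3, 4, 5, 6, 10, 11, 12, 17, 19, 20, 27, 29, 30}

A ∪ B = {1, 2, 3, 4, 5, 6, 10, 11, 12, 17, 19, 20, 27, 29, 30}


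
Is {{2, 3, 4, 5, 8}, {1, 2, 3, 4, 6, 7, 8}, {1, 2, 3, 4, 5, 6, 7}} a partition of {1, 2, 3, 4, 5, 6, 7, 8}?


A partition requires: (1) non-empty parts, (2) pairwise disjoint, (3) union = U
Parts: {2, 3, 4, 5, 8}, {1, 2, 3, 4, 6, 7, 8}, {1, 2, 3, 4, 5, 6, 7}
Union of parts: {1, 2, 3, 4, 5, 6, 7, 8}
U = {1, 2, 3, 4, 5, 6, 7, 8}
All non-empty? True
Pairwise disjoint? False
Covers U? True

No, not a valid partition


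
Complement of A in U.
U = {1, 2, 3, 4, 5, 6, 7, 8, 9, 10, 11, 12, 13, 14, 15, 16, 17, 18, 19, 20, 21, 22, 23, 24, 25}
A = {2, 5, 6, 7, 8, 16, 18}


Aᶜ = U \ A = elements in U but not in A
U = {1, 2, 3, 4, 5, 6, 7, 8, 9, 10, 11, 12, 13, 14, 15, 16, 17, 18, 19, 20, 21, 22, 23, 24, 25}
A = {2, 5, 6, 7, 8, 16, 18}
Aᶜ = {1, 3, 4, 9, 10, 11, 12, 13, 14, 15, 17, 19, 20, 21, 22, 23, 24, 25}

Aᶜ = {1, 3, 4, 9, 10, 11, 12, 13, 14, 15, 17, 19, 20, 21, 22, 23, 24, 25}


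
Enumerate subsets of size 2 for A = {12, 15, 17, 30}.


|A| = 4, so A has C(4,2) = 6 subsets of size 2.
Enumerate by choosing 2 elements from A at a time:
{12, 15}, {12, 17}, {12, 30}, {15, 17}, {15, 30}, {17, 30}

2-element subsets (6 total): {12, 15}, {12, 17}, {12, 30}, {15, 17}, {15, 30}, {17, 30}


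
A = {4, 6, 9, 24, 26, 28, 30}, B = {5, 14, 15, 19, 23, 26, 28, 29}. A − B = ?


A \ B = elements in A but not in B
A = {4, 6, 9, 24, 26, 28, 30}
B = {5, 14, 15, 19, 23, 26, 28, 29}
Remove from A any elements in B
A \ B = {4, 6, 9, 24, 30}

A \ B = {4, 6, 9, 24, 30}


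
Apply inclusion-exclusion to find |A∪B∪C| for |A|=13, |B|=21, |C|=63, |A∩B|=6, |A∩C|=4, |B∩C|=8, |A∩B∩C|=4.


|A∪B∪C| = |A|+|B|+|C| - |A∩B|-|A∩C|-|B∩C| + |A∩B∩C|
= 13+21+63 - 6-4-8 + 4
= 97 - 18 + 4
= 83

|A ∪ B ∪ C| = 83


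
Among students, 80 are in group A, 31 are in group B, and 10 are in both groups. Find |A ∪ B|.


|A ∪ B| = |A| + |B| - |A ∩ B|
= 80 + 31 - 10
= 101

|A ∪ B| = 101


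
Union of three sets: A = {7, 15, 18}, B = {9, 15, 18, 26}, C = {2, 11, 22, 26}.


A ∪ B = {7, 9, 15, 18, 26}
(A ∪ B) ∪ C = {2, 7, 9, 11, 15, 18, 22, 26}

A ∪ B ∪ C = {2, 7, 9, 11, 15, 18, 22, 26}


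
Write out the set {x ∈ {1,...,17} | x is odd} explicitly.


Checking each candidate:
Condition: odd numbers in {1,...,17}
Result = {1, 3, 5, 7, 9, 11, 13, 15, 17}

{1, 3, 5, 7, 9, 11, 13, 15, 17}


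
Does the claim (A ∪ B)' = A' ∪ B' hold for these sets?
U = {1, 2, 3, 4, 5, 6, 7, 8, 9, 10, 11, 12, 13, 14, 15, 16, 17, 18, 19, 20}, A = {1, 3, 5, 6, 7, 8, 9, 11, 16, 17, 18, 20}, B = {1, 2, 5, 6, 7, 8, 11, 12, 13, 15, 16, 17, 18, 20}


LHS: A ∪ B = {1, 2, 3, 5, 6, 7, 8, 9, 11, 12, 13, 15, 16, 17, 18, 20}
(A ∪ B)' = U \ (A ∪ B) = {4, 10, 14, 19}
A' = {2, 4, 10, 12, 13, 14, 15, 19}, B' = {3, 4, 9, 10, 14, 19}
Claimed RHS: A' ∪ B' = {2, 3, 4, 9, 10, 12, 13, 14, 15, 19}
Identity is INVALID: LHS = {4, 10, 14, 19} but the RHS claimed here equals {2, 3, 4, 9, 10, 12, 13, 14, 15, 19}. The correct form is (A ∪ B)' = A' ∩ B'.

Identity is invalid: (A ∪ B)' = {4, 10, 14, 19} but A' ∪ B' = {2, 3, 4, 9, 10, 12, 13, 14, 15, 19}. The correct De Morgan law is (A ∪ B)' = A' ∩ B'.


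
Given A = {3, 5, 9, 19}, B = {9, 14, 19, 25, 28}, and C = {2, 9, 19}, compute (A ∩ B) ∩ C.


A ∩ B = {9, 19}
(A ∩ B) ∩ C = {9, 19}

A ∩ B ∩ C = {9, 19}


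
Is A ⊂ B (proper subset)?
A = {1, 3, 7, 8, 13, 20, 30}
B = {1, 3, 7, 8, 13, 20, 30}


A ⊂ B requires: A ⊆ B AND A ≠ B.
A ⊆ B? Yes
A = B? Yes
A = B, so A is not a PROPER subset.

No, A is not a proper subset of B


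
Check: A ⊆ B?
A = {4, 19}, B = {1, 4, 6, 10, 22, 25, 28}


A ⊆ B means every element of A is in B.
Elements in A not in B: {19}
So A ⊄ B.

No, A ⊄ B


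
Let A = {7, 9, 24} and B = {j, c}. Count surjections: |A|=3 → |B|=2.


n = |A| = 3, k = |B| = 2. Surjections via inclusion-exclusion:
S(n,k) = Σ(-1)^i × C(k,i) × (k-i)^n, i=0 to k
i=0: (-1)^0×C(2,0)×2^3 = 8
i=1: (-1)^1×C(2,1)×1^3 = -2
i=2: (-1)^2×C(2,2)×0^3 = 0
Total = 6

Number of surjections = 6


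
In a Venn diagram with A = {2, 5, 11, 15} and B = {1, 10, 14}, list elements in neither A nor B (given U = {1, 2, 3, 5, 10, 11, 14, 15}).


A = {2, 5, 11, 15}
B = {1, 10, 14}
Region: in neither A nor B (given U = {1, 2, 3, 5, 10, 11, 14, 15})
Elements: {3}

Elements in neither A nor B (given U = {1, 2, 3, 5, 10, 11, 14, 15}): {3}


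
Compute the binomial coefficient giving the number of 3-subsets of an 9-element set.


C(n,k) = n! / (k!(n-k)!)
C(9,3) = 9! / (3!6!)
= 84

C(9,3) = 84


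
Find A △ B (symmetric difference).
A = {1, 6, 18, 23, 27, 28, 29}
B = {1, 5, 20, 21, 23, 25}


A △ B = (A \ B) ∪ (B \ A) = elements in exactly one of A or B
A \ B = {6, 18, 27, 28, 29}
B \ A = {5, 20, 21, 25}
A △ B = {5, 6, 18, 20, 21, 25, 27, 28, 29}

A △ B = {5, 6, 18, 20, 21, 25, 27, 28, 29}


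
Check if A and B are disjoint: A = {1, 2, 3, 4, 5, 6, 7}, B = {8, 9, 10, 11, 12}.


Disjoint means A ∩ B = ∅.
A ∩ B = ∅
A ∩ B = ∅, so A and B are disjoint.

Yes, A and B are disjoint


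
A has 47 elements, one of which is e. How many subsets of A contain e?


Subsets of A containing e correspond to subsets of A \ {e}, which has 46 elements.
Count = 2^(n-1) = 2^46
= 70368744177664

Number of subsets containing e = 70368744177664


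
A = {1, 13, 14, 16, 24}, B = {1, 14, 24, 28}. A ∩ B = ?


A ∩ B = elements in both A and B
A = {1, 13, 14, 16, 24}
B = {1, 14, 24, 28}
A ∩ B = {1, 14, 24}

A ∩ B = {1, 14, 24}


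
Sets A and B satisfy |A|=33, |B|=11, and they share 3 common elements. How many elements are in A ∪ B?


|A ∪ B| = |A| + |B| - |A ∩ B|
= 33 + 11 - 3
= 41

|A ∪ B| = 41


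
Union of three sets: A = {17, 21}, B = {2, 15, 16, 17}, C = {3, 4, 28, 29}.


A ∪ B = {2, 15, 16, 17, 21}
(A ∪ B) ∪ C = {2, 3, 4, 15, 16, 17, 21, 28, 29}

A ∪ B ∪ C = {2, 3, 4, 15, 16, 17, 21, 28, 29}


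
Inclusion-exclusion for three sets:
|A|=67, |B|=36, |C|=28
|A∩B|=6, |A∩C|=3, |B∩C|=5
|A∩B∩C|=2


|A∪B∪C| = |A|+|B|+|C| - |A∩B|-|A∩C|-|B∩C| + |A∩B∩C|
= 67+36+28 - 6-3-5 + 2
= 131 - 14 + 2
= 119

|A ∪ B ∪ C| = 119


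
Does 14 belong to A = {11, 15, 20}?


A = {11, 15, 20}
Checking if 14 is in A
14 is not in A → False

14 ∉ A


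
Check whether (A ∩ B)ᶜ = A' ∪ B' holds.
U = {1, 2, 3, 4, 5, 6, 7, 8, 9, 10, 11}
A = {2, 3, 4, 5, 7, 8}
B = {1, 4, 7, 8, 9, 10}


LHS: A ∩ B = {4, 7, 8}
(A ∩ B)' = U \ (A ∩ B) = {1, 2, 3, 5, 6, 9, 10, 11}
A' = {1, 6, 9, 10, 11}, B' = {2, 3, 5, 6, 11}
Claimed RHS: A' ∪ B' = {1, 2, 3, 5, 6, 9, 10, 11}
Identity is VALID: LHS = RHS = {1, 2, 3, 5, 6, 9, 10, 11} ✓

Identity is valid. (A ∩ B)' = A' ∪ B' = {1, 2, 3, 5, 6, 9, 10, 11}


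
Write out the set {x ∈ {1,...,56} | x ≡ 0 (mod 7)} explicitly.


Checking each candidate:
Condition: x in {1,...,56} with x ≡ 0 (mod 7)
Result = {7, 14, 21, 28, 35, 42, 49, 56}

{7, 14, 21, 28, 35, 42, 49, 56}


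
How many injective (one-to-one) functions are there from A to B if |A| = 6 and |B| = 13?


An injection sends each of |A| = 6 inputs to a distinct output in B.
# injections = |B|·(|B|-1)·…·(|B|-|A|+1) = 13! / (13 - 6)!
= 13 × 12 × 11 × 10 × 9 × 8
= 1235520

Number of injections = 1235520


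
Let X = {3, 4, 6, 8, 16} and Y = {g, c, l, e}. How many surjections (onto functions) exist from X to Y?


n = |X| = 5, k = |Y| = 4. Surjections via inclusion-exclusion:
S(n,k) = Σ(-1)^i × C(k,i) × (k-i)^n, i=0 to k
i=0: (-1)^0×C(4,0)×4^5 = 1024
i=1: (-1)^1×C(4,1)×3^5 = -972
i=2: (-1)^2×C(4,2)×2^5 = 192
i=3: (-1)^3×C(4,3)×1^5 = -4
i=4: (-1)^4×C(4,4)×0^5 = 0
Total = 240

Number of surjections = 240


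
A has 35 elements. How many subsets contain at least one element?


Total subsets = 2^n = 2^35 = 34359738368
Non-empty subsets exclude the empty set: 2^n - 1
= 34359738368 - 1
= 34359738367

Number of non-empty subsets = 34359738367


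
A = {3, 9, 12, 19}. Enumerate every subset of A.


|A| = 4, so |P(A)| = 2^4 = 16
Enumerate subsets by cardinality (0 to 4):
∅, {3}, {9}, {12}, {19}, {3, 9}, {3, 12}, {3, 19}, {9, 12}, {9, 19}, {12, 19}, {3, 9, 12}, {3, 9, 19}, {3, 12, 19}, {9, 12, 19}, {3, 9, 12, 19}

P(A) has 16 subsets: ∅, {3}, {9}, {12}, {19}, {3, 9}, {3, 12}, {3, 19}, {9, 12}, {9, 19}, {12, 19}, {3, 9, 12}, {3, 9, 19}, {3, 12, 19}, {9, 12, 19}, {3, 9, 12, 19}


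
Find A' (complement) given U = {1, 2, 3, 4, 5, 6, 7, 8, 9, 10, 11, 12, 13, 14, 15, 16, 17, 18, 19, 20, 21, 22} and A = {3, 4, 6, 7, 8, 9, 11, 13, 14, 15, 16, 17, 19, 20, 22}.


Aᶜ = U \ A = elements in U but not in A
U = {1, 2, 3, 4, 5, 6, 7, 8, 9, 10, 11, 12, 13, 14, 15, 16, 17, 18, 19, 20, 21, 22}
A = {3, 4, 6, 7, 8, 9, 11, 13, 14, 15, 16, 17, 19, 20, 22}
Aᶜ = {1, 2, 5, 10, 12, 18, 21}

Aᶜ = {1, 2, 5, 10, 12, 18, 21}


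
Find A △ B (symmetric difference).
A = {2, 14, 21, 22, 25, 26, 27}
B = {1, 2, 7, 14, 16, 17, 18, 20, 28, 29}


A △ B = (A \ B) ∪ (B \ A) = elements in exactly one of A or B
A \ B = {21, 22, 25, 26, 27}
B \ A = {1, 7, 16, 17, 18, 20, 28, 29}
A △ B = {1, 7, 16, 17, 18, 20, 21, 22, 25, 26, 27, 28, 29}

A △ B = {1, 7, 16, 17, 18, 20, 21, 22, 25, 26, 27, 28, 29}


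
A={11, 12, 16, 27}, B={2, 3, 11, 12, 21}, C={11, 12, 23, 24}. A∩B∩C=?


A ∩ B = {11, 12}
(A ∩ B) ∩ C = {11, 12}

A ∩ B ∩ C = {11, 12}


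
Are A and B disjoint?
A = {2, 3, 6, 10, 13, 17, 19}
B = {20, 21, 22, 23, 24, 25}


Disjoint means A ∩ B = ∅.
A ∩ B = ∅
A ∩ B = ∅, so A and B are disjoint.

Yes, A and B are disjoint


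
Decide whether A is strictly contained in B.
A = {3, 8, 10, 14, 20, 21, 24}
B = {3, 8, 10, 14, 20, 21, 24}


A ⊂ B requires: A ⊆ B AND A ≠ B.
A ⊆ B? Yes
A = B? Yes
A = B, so A is not a PROPER subset.

No, A is not a proper subset of B


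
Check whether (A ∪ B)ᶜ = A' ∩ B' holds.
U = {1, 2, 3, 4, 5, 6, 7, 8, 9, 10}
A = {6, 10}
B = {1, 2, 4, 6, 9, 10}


LHS: A ∪ B = {1, 2, 4, 6, 9, 10}
(A ∪ B)' = U \ (A ∪ B) = {3, 5, 7, 8}
A' = {1, 2, 3, 4, 5, 7, 8, 9}, B' = {3, 5, 7, 8}
Claimed RHS: A' ∩ B' = {3, 5, 7, 8}
Identity is VALID: LHS = RHS = {3, 5, 7, 8} ✓

Identity is valid. (A ∪ B)' = A' ∩ B' = {3, 5, 7, 8}


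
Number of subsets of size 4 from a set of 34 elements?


C(n,k) = n! / (k!(n-k)!)
C(34,4) = 34! / (4!30!)
= 46376

C(34,4) = 46376


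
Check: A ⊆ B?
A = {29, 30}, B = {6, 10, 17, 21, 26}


A ⊆ B means every element of A is in B.
Elements in A not in B: {29, 30}
So A ⊄ B.

No, A ⊄ B


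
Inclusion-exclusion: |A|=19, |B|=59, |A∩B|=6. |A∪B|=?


|A ∪ B| = |A| + |B| - |A ∩ B|
= 19 + 59 - 6
= 72

|A ∪ B| = 72


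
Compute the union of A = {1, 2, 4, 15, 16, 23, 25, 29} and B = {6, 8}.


A ∪ B = all elements in A or B (or both)
A = {1, 2, 4, 15, 16, 23, 25, 29}
B = {6, 8}
A ∪ B = {1, 2, 4, 6, 8, 15, 16, 23, 25, 29}

A ∪ B = {1, 2, 4, 6, 8, 15, 16, 23, 25, 29}


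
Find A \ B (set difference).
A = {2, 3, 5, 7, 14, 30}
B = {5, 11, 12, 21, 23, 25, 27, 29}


A \ B = elements in A but not in B
A = {2, 3, 5, 7, 14, 30}
B = {5, 11, 12, 21, 23, 25, 27, 29}
Remove from A any elements in B
A \ B = {2, 3, 7, 14, 30}

A \ B = {2, 3, 7, 14, 30}


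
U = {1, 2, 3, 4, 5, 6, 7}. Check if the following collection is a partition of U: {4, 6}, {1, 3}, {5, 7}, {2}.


A partition requires: (1) non-empty parts, (2) pairwise disjoint, (3) union = U
Parts: {4, 6}, {1, 3}, {5, 7}, {2}
Union of parts: {1, 2, 3, 4, 5, 6, 7}
U = {1, 2, 3, 4, 5, 6, 7}
All non-empty? True
Pairwise disjoint? True
Covers U? True

Yes, valid partition


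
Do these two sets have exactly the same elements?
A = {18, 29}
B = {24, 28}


Two sets are equal iff they have exactly the same elements.
A = {18, 29}
B = {24, 28}
Differences: {18, 24, 28, 29}
A ≠ B

No, A ≠ B


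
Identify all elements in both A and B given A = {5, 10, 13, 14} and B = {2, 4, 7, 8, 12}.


A = {5, 10, 13, 14}
B = {2, 4, 7, 8, 12}
Region: in both A and B
Elements: ∅

Elements in both A and B: ∅


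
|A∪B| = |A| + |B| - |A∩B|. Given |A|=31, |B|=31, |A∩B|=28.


|A ∪ B| = |A| + |B| - |A ∩ B|
= 31 + 31 - 28
= 34

|A ∪ B| = 34


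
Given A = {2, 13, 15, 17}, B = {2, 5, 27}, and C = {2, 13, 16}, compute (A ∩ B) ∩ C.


A ∩ B = {2}
(A ∩ B) ∩ C = {2}

A ∩ B ∩ C = {2}


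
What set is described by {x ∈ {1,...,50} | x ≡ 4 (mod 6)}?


Checking each candidate:
Condition: x in {1,...,50} with x ≡ 4 (mod 6)
Result = {4, 10, 16, 22, 28, 34, 40, 46}

{4, 10, 16, 22, 28, 34, 40, 46}


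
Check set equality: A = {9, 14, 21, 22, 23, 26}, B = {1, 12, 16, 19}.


Two sets are equal iff they have exactly the same elements.
A = {9, 14, 21, 22, 23, 26}
B = {1, 12, 16, 19}
Differences: {1, 9, 12, 14, 16, 19, 21, 22, 23, 26}
A ≠ B

No, A ≠ B


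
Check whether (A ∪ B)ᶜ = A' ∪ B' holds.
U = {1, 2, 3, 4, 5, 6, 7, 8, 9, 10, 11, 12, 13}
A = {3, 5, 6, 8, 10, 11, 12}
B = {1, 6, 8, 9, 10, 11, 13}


LHS: A ∪ B = {1, 3, 5, 6, 8, 9, 10, 11, 12, 13}
(A ∪ B)' = U \ (A ∪ B) = {2, 4, 7}
A' = {1, 2, 4, 7, 9, 13}, B' = {2, 3, 4, 5, 7, 12}
Claimed RHS: A' ∪ B' = {1, 2, 3, 4, 5, 7, 9, 12, 13}
Identity is INVALID: LHS = {2, 4, 7} but the RHS claimed here equals {1, 2, 3, 4, 5, 7, 9, 12, 13}. The correct form is (A ∪ B)' = A' ∩ B'.

Identity is invalid: (A ∪ B)' = {2, 4, 7} but A' ∪ B' = {1, 2, 3, 4, 5, 7, 9, 12, 13}. The correct De Morgan law is (A ∪ B)' = A' ∩ B'.


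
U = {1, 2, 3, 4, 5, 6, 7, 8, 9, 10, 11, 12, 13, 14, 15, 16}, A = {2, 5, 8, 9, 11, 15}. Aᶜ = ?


Aᶜ = U \ A = elements in U but not in A
U = {1, 2, 3, 4, 5, 6, 7, 8, 9, 10, 11, 12, 13, 14, 15, 16}
A = {2, 5, 8, 9, 11, 15}
Aᶜ = {1, 3, 4, 6, 7, 10, 12, 13, 14, 16}

Aᶜ = {1, 3, 4, 6, 7, 10, 12, 13, 14, 16}


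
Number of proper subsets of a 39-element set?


Total subsets = 2^n = 2^39 = 549755813888
Proper subsets exclude the set itself: 2^n - 1
= 549755813888 - 1
= 549755813887

Number of proper subsets = 549755813887


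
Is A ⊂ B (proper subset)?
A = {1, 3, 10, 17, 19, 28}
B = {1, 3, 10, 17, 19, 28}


A ⊂ B requires: A ⊆ B AND A ≠ B.
A ⊆ B? Yes
A = B? Yes
A = B, so A is not a PROPER subset.

No, A is not a proper subset of B


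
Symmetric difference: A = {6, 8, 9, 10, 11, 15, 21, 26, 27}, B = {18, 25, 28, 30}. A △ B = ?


A △ B = (A \ B) ∪ (B \ A) = elements in exactly one of A or B
A \ B = {6, 8, 9, 10, 11, 15, 21, 26, 27}
B \ A = {18, 25, 28, 30}
A △ B = {6, 8, 9, 10, 11, 15, 18, 21, 25, 26, 27, 28, 30}

A △ B = {6, 8, 9, 10, 11, 15, 18, 21, 25, 26, 27, 28, 30}


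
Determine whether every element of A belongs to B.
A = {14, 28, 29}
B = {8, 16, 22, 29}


A ⊆ B means every element of A is in B.
Elements in A not in B: {14, 28}
So A ⊄ B.

No, A ⊄ B


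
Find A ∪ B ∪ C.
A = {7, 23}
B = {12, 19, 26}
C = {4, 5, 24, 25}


A ∪ B = {7, 12, 19, 23, 26}
(A ∪ B) ∪ C = {4, 5, 7, 12, 19, 23, 24, 25, 26}

A ∪ B ∪ C = {4, 5, 7, 12, 19, 23, 24, 25, 26}


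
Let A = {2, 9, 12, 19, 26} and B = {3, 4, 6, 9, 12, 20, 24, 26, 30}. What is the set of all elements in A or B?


A ∪ B = all elements in A or B (or both)
A = {2, 9, 12, 19, 26}
B = {3, 4, 6, 9, 12, 20, 24, 26, 30}
A ∪ B = {2, 3, 4, 6, 9, 12, 19, 20, 24, 26, 30}

A ∪ B = {2, 3, 4, 6, 9, 12, 19, 20, 24, 26, 30}


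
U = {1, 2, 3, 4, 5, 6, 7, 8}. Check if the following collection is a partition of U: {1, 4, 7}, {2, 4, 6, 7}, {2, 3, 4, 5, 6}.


A partition requires: (1) non-empty parts, (2) pairwise disjoint, (3) union = U
Parts: {1, 4, 7}, {2, 4, 6, 7}, {2, 3, 4, 5, 6}
Union of parts: {1, 2, 3, 4, 5, 6, 7}
U = {1, 2, 3, 4, 5, 6, 7, 8}
All non-empty? True
Pairwise disjoint? False
Covers U? False

No, not a valid partition


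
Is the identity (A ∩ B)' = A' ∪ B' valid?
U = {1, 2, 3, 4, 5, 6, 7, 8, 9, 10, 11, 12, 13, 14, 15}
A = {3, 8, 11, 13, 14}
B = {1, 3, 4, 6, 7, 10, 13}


LHS: A ∩ B = {3, 13}
(A ∩ B)' = U \ (A ∩ B) = {1, 2, 4, 5, 6, 7, 8, 9, 10, 11, 12, 14, 15}
A' = {1, 2, 4, 5, 6, 7, 9, 10, 12, 15}, B' = {2, 5, 8, 9, 11, 12, 14, 15}
Claimed RHS: A' ∪ B' = {1, 2, 4, 5, 6, 7, 8, 9, 10, 11, 12, 14, 15}
Identity is VALID: LHS = RHS = {1, 2, 4, 5, 6, 7, 8, 9, 10, 11, 12, 14, 15} ✓

Identity is valid. (A ∩ B)' = A' ∪ B' = {1, 2, 4, 5, 6, 7, 8, 9, 10, 11, 12, 14, 15}


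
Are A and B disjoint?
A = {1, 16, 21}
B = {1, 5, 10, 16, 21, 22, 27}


Disjoint means A ∩ B = ∅.
A ∩ B = {1, 16, 21}
A ∩ B ≠ ∅, so A and B are NOT disjoint.

No, A and B are not disjoint (A ∩ B = {1, 16, 21})


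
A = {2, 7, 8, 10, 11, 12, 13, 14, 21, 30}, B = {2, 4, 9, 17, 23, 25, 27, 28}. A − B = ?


A \ B = elements in A but not in B
A = {2, 7, 8, 10, 11, 12, 13, 14, 21, 30}
B = {2, 4, 9, 17, 23, 25, 27, 28}
Remove from A any elements in B
A \ B = {7, 8, 10, 11, 12, 13, 14, 21, 30}

A \ B = {7, 8, 10, 11, 12, 13, 14, 21, 30}


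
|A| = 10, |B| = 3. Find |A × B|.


|A × B| = |A| × |B|
= 10 × 3
= 30

|A × B| = 30


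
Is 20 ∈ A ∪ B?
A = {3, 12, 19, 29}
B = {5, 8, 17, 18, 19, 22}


A = {3, 12, 19, 29}, B = {5, 8, 17, 18, 19, 22}
A ∪ B = all elements in A or B
A ∪ B = {3, 5, 8, 12, 17, 18, 19, 22, 29}
Checking if 20 ∈ A ∪ B
20 is not in A ∪ B → False

20 ∉ A ∪ B


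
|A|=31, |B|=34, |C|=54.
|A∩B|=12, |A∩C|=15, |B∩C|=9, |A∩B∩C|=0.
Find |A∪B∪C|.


|A∪B∪C| = |A|+|B|+|C| - |A∩B|-|A∩C|-|B∩C| + |A∩B∩C|
= 31+34+54 - 12-15-9 + 0
= 119 - 36 + 0
= 83

|A ∪ B ∪ C| = 83


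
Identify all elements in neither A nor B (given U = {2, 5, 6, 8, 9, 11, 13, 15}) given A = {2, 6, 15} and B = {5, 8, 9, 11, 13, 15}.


A = {2, 6, 15}
B = {5, 8, 9, 11, 13, 15}
Region: in neither A nor B (given U = {2, 5, 6, 8, 9, 11, 13, 15})
Elements: ∅

Elements in neither A nor B (given U = {2, 5, 6, 8, 9, 11, 13, 15}): ∅


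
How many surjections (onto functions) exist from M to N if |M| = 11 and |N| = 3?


n = |M| = 11, k = |N| = 3. Surjections via inclusion-exclusion:
S(n,k) = Σ(-1)^i × C(k,i) × (k-i)^n, i=0 to k
i=0: (-1)^0×C(3,0)×3^11 = 177147
i=1: (-1)^1×C(3,1)×2^11 = -6144
i=2: (-1)^2×C(3,2)×1^11 = 3
i=3: (-1)^3×C(3,3)×0^11 = 0
Total = 171006

Number of surjections = 171006


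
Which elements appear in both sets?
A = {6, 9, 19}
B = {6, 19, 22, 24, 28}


A ∩ B = elements in both A and B
A = {6, 9, 19}
B = {6, 19, 22, 24, 28}
A ∩ B = {6, 19}

A ∩ B = {6, 19}


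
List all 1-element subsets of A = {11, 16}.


|A| = 2, so A has C(2,1) = 2 subsets of size 1.
Enumerate by choosing 1 elements from A at a time:
{11}, {16}

1-element subsets (2 total): {11}, {16}


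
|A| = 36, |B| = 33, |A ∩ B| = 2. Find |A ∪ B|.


|A ∪ B| = |A| + |B| - |A ∩ B|
= 36 + 33 - 2
= 67

|A ∪ B| = 67


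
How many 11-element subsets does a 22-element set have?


C(n,k) = n! / (k!(n-k)!)
C(22,11) = 22! / (11!11!)
= 705432

C(22,11) = 705432


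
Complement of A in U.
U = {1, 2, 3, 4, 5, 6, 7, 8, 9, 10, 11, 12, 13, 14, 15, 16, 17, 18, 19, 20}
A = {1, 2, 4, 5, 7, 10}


Aᶜ = U \ A = elements in U but not in A
U = {1, 2, 3, 4, 5, 6, 7, 8, 9, 10, 11, 12, 13, 14, 15, 16, 17, 18, 19, 20}
A = {1, 2, 4, 5, 7, 10}
Aᶜ = {3, 6, 8, 9, 11, 12, 13, 14, 15, 16, 17, 18, 19, 20}

Aᶜ = {3, 6, 8, 9, 11, 12, 13, 14, 15, 16, 17, 18, 19, 20}


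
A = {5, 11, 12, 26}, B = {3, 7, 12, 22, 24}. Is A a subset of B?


A ⊆ B means every element of A is in B.
Elements in A not in B: {5, 11, 26}
So A ⊄ B.

No, A ⊄ B


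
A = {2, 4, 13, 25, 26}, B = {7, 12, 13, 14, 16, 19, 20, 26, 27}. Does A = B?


Two sets are equal iff they have exactly the same elements.
A = {2, 4, 13, 25, 26}
B = {7, 12, 13, 14, 16, 19, 20, 26, 27}
Differences: {2, 4, 7, 12, 14, 16, 19, 20, 25, 27}
A ≠ B

No, A ≠ B


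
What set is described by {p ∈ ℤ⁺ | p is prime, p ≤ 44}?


Checking each candidate:
Condition: primes ≤ 44
Result = {2, 3, 5, 7, 11, 13, 17, 19, 23, 29, 31, 37, 41, 43}

{2, 3, 5, 7, 11, 13, 17, 19, 23, 29, 31, 37, 41, 43}


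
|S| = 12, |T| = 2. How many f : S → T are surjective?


n = |S| = 12, k = |T| = 2. Surjections via inclusion-exclusion:
S(n,k) = Σ(-1)^i × C(k,i) × (k-i)^n, i=0 to k
i=0: (-1)^0×C(2,0)×2^12 = 4096
i=1: (-1)^1×C(2,1)×1^12 = -2
i=2: (-1)^2×C(2,2)×0^12 = 0
Total = 4094

Number of surjections = 4094


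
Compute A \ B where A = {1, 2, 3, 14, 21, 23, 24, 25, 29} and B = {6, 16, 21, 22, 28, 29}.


A \ B = elements in A but not in B
A = {1, 2, 3, 14, 21, 23, 24, 25, 29}
B = {6, 16, 21, 22, 28, 29}
Remove from A any elements in B
A \ B = {1, 2, 3, 14, 23, 24, 25}

A \ B = {1, 2, 3, 14, 23, 24, 25}


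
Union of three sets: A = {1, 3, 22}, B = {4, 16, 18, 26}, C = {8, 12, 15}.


A ∪ B = {1, 3, 4, 16, 18, 22, 26}
(A ∪ B) ∪ C = {1, 3, 4, 8, 12, 15, 16, 18, 22, 26}

A ∪ B ∪ C = {1, 3, 4, 8, 12, 15, 16, 18, 22, 26}


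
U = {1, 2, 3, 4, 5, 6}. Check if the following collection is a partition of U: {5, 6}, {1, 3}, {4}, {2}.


A partition requires: (1) non-empty parts, (2) pairwise disjoint, (3) union = U
Parts: {5, 6}, {1, 3}, {4}, {2}
Union of parts: {1, 2, 3, 4, 5, 6}
U = {1, 2, 3, 4, 5, 6}
All non-empty? True
Pairwise disjoint? True
Covers U? True

Yes, valid partition


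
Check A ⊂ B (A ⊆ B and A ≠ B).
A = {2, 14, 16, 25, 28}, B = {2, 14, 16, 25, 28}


A ⊂ B requires: A ⊆ B AND A ≠ B.
A ⊆ B? Yes
A = B? Yes
A = B, so A is not a PROPER subset.

No, A is not a proper subset of B


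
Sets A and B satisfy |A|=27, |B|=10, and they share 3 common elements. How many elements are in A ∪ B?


|A ∪ B| = |A| + |B| - |A ∩ B|
= 27 + 10 - 3
= 34

|A ∪ B| = 34


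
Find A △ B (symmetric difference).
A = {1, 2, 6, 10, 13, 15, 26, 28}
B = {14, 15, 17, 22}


A △ B = (A \ B) ∪ (B \ A) = elements in exactly one of A or B
A \ B = {1, 2, 6, 10, 13, 26, 28}
B \ A = {14, 17, 22}
A △ B = {1, 2, 6, 10, 13, 14, 17, 22, 26, 28}

A △ B = {1, 2, 6, 10, 13, 14, 17, 22, 26, 28}


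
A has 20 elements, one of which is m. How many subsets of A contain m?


Subsets of A containing m correspond to subsets of A \ {m}, which has 19 elements.
Count = 2^(n-1) = 2^19
= 524288

Number of subsets containing m = 524288


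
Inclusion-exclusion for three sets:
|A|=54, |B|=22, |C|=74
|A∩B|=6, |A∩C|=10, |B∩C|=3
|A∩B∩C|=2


|A∪B∪C| = |A|+|B|+|C| - |A∩B|-|A∩C|-|B∩C| + |A∩B∩C|
= 54+22+74 - 6-10-3 + 2
= 150 - 19 + 2
= 133

|A ∪ B ∪ C| = 133


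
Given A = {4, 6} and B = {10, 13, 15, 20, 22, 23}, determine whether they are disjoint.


Disjoint means A ∩ B = ∅.
A ∩ B = ∅
A ∩ B = ∅, so A and B are disjoint.

Yes, A and B are disjoint


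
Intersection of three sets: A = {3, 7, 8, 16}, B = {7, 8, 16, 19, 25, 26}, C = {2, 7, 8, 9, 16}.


A ∩ B = {7, 8, 16}
(A ∩ B) ∩ C = {7, 8, 16}

A ∩ B ∩ C = {7, 8, 16}


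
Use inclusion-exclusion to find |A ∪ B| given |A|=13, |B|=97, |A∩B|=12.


|A ∪ B| = |A| + |B| - |A ∩ B|
= 13 + 97 - 12
= 98

|A ∪ B| = 98


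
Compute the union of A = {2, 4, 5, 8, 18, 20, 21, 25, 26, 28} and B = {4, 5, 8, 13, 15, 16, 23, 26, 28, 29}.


A ∪ B = all elements in A or B (or both)
A = {2, 4, 5, 8, 18, 20, 21, 25, 26, 28}
B = {4, 5, 8, 13, 15, 16, 23, 26, 28, 29}
A ∪ B = {2, 4, 5, 8, 13, 15, 16, 18, 20, 21, 23, 25, 26, 28, 29}

A ∪ B = {2, 4, 5, 8, 13, 15, 16, 18, 20, 21, 23, 25, 26, 28, 29}


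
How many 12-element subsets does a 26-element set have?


C(n,k) = n! / (k!(n-k)!)
C(26,12) = 26! / (12!14!)
= 9657700

C(26,12) = 9657700


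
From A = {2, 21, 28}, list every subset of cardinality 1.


|A| = 3, so A has C(3,1) = 3 subsets of size 1.
Enumerate by choosing 1 elements from A at a time:
{2}, {21}, {28}

1-element subsets (3 total): {2}, {21}, {28}
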